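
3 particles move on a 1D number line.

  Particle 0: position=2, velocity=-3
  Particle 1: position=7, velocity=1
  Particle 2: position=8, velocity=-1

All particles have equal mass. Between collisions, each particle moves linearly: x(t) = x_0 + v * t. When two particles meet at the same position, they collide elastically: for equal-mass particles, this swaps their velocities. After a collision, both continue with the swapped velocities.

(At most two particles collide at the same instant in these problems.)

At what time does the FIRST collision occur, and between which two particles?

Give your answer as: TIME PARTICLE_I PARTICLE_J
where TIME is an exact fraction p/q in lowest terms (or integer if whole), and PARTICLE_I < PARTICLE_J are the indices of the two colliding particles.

Pair (0,1): pos 2,7 vel -3,1 -> not approaching (rel speed -4 <= 0)
Pair (1,2): pos 7,8 vel 1,-1 -> gap=1, closing at 2/unit, collide at t=1/2
Earliest collision: t=1/2 between 1 and 2

Answer: 1/2 1 2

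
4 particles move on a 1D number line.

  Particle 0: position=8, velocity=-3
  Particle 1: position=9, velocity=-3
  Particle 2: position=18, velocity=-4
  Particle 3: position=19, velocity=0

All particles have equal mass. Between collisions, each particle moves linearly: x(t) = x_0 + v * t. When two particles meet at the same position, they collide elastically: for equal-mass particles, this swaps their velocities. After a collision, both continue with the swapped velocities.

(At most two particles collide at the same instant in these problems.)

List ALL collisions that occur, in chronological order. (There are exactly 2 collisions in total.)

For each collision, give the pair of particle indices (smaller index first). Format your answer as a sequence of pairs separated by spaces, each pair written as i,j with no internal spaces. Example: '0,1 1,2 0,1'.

Collision at t=9: particles 1 and 2 swap velocities; positions: p0=-19 p1=-18 p2=-18 p3=19; velocities now: v0=-3 v1=-4 v2=-3 v3=0
Collision at t=10: particles 0 and 1 swap velocities; positions: p0=-22 p1=-22 p2=-21 p3=19; velocities now: v0=-4 v1=-3 v2=-3 v3=0

Answer: 1,2 0,1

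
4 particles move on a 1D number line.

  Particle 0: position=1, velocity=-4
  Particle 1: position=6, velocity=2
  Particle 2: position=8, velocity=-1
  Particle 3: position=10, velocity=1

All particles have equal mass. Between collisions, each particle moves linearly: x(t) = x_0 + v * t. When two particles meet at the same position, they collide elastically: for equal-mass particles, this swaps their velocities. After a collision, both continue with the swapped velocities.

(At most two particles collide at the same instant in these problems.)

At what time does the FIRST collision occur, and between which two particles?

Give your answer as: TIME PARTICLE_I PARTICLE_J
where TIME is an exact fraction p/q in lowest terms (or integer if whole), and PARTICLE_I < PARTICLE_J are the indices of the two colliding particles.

Answer: 2/3 1 2

Derivation:
Pair (0,1): pos 1,6 vel -4,2 -> not approaching (rel speed -6 <= 0)
Pair (1,2): pos 6,8 vel 2,-1 -> gap=2, closing at 3/unit, collide at t=2/3
Pair (2,3): pos 8,10 vel -1,1 -> not approaching (rel speed -2 <= 0)
Earliest collision: t=2/3 between 1 and 2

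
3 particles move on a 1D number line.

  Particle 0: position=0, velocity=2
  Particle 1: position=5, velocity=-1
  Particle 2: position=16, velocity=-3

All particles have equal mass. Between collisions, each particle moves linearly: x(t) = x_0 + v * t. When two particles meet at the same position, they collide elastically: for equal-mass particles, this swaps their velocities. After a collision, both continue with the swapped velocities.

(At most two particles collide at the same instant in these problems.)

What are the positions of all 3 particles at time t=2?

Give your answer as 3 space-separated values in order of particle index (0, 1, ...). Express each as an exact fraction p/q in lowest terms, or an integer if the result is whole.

Answer: 3 4 10

Derivation:
Collision at t=5/3: particles 0 and 1 swap velocities; positions: p0=10/3 p1=10/3 p2=11; velocities now: v0=-1 v1=2 v2=-3
Advance to t=2 (no further collisions before then); velocities: v0=-1 v1=2 v2=-3; positions = 3 4 10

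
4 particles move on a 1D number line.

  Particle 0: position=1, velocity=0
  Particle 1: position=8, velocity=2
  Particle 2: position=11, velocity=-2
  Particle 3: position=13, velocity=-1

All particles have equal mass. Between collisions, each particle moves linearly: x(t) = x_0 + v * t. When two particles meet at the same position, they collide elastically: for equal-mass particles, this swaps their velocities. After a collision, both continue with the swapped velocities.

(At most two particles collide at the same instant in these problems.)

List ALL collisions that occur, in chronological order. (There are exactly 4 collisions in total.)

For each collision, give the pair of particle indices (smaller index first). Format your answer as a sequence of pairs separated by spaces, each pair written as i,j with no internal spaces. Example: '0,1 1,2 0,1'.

Answer: 1,2 2,3 0,1 1,2

Derivation:
Collision at t=3/4: particles 1 and 2 swap velocities; positions: p0=1 p1=19/2 p2=19/2 p3=49/4; velocities now: v0=0 v1=-2 v2=2 v3=-1
Collision at t=5/3: particles 2 and 3 swap velocities; positions: p0=1 p1=23/3 p2=34/3 p3=34/3; velocities now: v0=0 v1=-2 v2=-1 v3=2
Collision at t=5: particles 0 and 1 swap velocities; positions: p0=1 p1=1 p2=8 p3=18; velocities now: v0=-2 v1=0 v2=-1 v3=2
Collision at t=12: particles 1 and 2 swap velocities; positions: p0=-13 p1=1 p2=1 p3=32; velocities now: v0=-2 v1=-1 v2=0 v3=2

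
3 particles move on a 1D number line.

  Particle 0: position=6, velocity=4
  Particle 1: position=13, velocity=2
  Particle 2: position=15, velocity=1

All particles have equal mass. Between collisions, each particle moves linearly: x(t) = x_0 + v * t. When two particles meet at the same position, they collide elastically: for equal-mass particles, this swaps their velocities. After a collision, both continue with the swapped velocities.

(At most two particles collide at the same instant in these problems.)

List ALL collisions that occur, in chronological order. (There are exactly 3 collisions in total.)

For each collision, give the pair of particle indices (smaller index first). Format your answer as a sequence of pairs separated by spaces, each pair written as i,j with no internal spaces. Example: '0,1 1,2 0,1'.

Answer: 1,2 0,1 1,2

Derivation:
Collision at t=2: particles 1 and 2 swap velocities; positions: p0=14 p1=17 p2=17; velocities now: v0=4 v1=1 v2=2
Collision at t=3: particles 0 and 1 swap velocities; positions: p0=18 p1=18 p2=19; velocities now: v0=1 v1=4 v2=2
Collision at t=7/2: particles 1 and 2 swap velocities; positions: p0=37/2 p1=20 p2=20; velocities now: v0=1 v1=2 v2=4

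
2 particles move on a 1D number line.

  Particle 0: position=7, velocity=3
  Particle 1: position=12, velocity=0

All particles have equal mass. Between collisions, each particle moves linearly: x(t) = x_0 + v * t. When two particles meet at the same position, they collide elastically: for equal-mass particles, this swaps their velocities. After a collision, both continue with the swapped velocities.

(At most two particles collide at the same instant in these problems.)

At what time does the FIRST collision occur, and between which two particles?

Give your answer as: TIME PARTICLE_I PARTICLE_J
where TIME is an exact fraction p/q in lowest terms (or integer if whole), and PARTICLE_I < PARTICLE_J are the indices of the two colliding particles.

Answer: 5/3 0 1

Derivation:
Pair (0,1): pos 7,12 vel 3,0 -> gap=5, closing at 3/unit, collide at t=5/3
Earliest collision: t=5/3 between 0 and 1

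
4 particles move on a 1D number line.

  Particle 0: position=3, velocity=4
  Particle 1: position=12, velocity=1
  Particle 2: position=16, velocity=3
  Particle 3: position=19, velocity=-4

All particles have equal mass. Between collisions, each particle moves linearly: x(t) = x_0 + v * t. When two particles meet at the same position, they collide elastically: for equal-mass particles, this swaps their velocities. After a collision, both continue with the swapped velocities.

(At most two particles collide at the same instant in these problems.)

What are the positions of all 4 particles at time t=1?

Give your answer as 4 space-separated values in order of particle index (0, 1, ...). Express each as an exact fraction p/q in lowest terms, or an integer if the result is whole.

Collision at t=3/7: particles 2 and 3 swap velocities; positions: p0=33/7 p1=87/7 p2=121/7 p3=121/7; velocities now: v0=4 v1=1 v2=-4 v3=3
Advance to t=1 (no further collisions before then); velocities: v0=4 v1=1 v2=-4 v3=3; positions = 7 13 15 19

Answer: 7 13 15 19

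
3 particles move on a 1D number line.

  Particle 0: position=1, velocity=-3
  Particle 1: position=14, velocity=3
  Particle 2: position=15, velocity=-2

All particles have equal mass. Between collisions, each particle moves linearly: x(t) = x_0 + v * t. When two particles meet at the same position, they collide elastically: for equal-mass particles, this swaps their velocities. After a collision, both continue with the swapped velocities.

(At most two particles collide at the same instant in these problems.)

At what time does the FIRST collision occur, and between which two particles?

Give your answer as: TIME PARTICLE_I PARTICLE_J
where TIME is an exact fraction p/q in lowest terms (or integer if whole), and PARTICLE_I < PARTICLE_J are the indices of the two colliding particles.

Answer: 1/5 1 2

Derivation:
Pair (0,1): pos 1,14 vel -3,3 -> not approaching (rel speed -6 <= 0)
Pair (1,2): pos 14,15 vel 3,-2 -> gap=1, closing at 5/unit, collide at t=1/5
Earliest collision: t=1/5 between 1 and 2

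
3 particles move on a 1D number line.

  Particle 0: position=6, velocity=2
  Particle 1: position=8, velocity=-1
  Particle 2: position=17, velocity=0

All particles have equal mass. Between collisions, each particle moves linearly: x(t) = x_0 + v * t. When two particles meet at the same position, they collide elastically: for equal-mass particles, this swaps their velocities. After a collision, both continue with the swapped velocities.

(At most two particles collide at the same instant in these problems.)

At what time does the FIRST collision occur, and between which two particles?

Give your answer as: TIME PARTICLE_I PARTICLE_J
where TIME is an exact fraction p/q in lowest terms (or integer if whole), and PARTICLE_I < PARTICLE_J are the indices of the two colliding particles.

Pair (0,1): pos 6,8 vel 2,-1 -> gap=2, closing at 3/unit, collide at t=2/3
Pair (1,2): pos 8,17 vel -1,0 -> not approaching (rel speed -1 <= 0)
Earliest collision: t=2/3 between 0 and 1

Answer: 2/3 0 1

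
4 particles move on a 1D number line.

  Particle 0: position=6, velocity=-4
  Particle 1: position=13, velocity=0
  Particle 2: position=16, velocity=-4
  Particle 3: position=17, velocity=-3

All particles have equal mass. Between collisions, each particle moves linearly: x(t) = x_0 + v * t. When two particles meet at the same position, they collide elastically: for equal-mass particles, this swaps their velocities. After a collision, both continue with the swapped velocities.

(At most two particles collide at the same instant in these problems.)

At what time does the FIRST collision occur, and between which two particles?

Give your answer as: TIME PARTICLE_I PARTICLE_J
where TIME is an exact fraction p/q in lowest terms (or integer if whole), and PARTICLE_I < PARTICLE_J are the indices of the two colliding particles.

Pair (0,1): pos 6,13 vel -4,0 -> not approaching (rel speed -4 <= 0)
Pair (1,2): pos 13,16 vel 0,-4 -> gap=3, closing at 4/unit, collide at t=3/4
Pair (2,3): pos 16,17 vel -4,-3 -> not approaching (rel speed -1 <= 0)
Earliest collision: t=3/4 between 1 and 2

Answer: 3/4 1 2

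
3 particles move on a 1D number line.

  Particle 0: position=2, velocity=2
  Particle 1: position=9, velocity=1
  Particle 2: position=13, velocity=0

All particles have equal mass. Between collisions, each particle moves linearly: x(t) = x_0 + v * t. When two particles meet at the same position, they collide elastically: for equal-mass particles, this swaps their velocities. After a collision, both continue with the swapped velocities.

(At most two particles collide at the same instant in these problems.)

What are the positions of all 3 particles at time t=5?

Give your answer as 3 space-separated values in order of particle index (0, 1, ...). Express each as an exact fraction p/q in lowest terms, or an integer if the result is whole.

Answer: 12 13 14

Derivation:
Collision at t=4: particles 1 and 2 swap velocities; positions: p0=10 p1=13 p2=13; velocities now: v0=2 v1=0 v2=1
Advance to t=5 (no further collisions before then); velocities: v0=2 v1=0 v2=1; positions = 12 13 14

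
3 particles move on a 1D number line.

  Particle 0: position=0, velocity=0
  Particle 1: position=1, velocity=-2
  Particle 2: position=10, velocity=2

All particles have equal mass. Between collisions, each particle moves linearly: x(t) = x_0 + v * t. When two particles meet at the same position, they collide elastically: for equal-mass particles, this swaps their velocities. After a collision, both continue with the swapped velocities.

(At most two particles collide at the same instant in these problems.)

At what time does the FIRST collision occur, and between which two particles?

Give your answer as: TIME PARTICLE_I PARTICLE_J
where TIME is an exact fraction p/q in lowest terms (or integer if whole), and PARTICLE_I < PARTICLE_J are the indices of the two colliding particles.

Answer: 1/2 0 1

Derivation:
Pair (0,1): pos 0,1 vel 0,-2 -> gap=1, closing at 2/unit, collide at t=1/2
Pair (1,2): pos 1,10 vel -2,2 -> not approaching (rel speed -4 <= 0)
Earliest collision: t=1/2 between 0 and 1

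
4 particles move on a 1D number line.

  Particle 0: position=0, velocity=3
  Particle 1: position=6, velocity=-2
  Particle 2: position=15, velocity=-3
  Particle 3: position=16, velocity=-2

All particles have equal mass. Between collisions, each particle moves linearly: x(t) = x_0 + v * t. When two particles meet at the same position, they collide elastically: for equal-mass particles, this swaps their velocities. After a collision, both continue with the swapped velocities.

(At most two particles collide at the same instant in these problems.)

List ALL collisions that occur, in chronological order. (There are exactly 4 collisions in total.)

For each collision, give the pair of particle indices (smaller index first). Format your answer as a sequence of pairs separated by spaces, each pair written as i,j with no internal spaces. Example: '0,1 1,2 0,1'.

Collision at t=6/5: particles 0 and 1 swap velocities; positions: p0=18/5 p1=18/5 p2=57/5 p3=68/5; velocities now: v0=-2 v1=3 v2=-3 v3=-2
Collision at t=5/2: particles 1 and 2 swap velocities; positions: p0=1 p1=15/2 p2=15/2 p3=11; velocities now: v0=-2 v1=-3 v2=3 v3=-2
Collision at t=16/5: particles 2 and 3 swap velocities; positions: p0=-2/5 p1=27/5 p2=48/5 p3=48/5; velocities now: v0=-2 v1=-3 v2=-2 v3=3
Collision at t=9: particles 0 and 1 swap velocities; positions: p0=-12 p1=-12 p2=-2 p3=27; velocities now: v0=-3 v1=-2 v2=-2 v3=3

Answer: 0,1 1,2 2,3 0,1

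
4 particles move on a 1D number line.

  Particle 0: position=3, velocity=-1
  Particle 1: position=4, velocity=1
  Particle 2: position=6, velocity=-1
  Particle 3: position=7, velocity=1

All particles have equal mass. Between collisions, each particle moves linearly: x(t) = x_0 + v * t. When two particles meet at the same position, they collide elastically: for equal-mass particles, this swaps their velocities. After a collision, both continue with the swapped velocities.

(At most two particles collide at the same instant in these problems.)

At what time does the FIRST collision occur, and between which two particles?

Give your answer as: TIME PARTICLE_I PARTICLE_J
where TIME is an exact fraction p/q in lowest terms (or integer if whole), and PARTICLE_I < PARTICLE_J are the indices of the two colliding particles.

Answer: 1 1 2

Derivation:
Pair (0,1): pos 3,4 vel -1,1 -> not approaching (rel speed -2 <= 0)
Pair (1,2): pos 4,6 vel 1,-1 -> gap=2, closing at 2/unit, collide at t=1
Pair (2,3): pos 6,7 vel -1,1 -> not approaching (rel speed -2 <= 0)
Earliest collision: t=1 between 1 and 2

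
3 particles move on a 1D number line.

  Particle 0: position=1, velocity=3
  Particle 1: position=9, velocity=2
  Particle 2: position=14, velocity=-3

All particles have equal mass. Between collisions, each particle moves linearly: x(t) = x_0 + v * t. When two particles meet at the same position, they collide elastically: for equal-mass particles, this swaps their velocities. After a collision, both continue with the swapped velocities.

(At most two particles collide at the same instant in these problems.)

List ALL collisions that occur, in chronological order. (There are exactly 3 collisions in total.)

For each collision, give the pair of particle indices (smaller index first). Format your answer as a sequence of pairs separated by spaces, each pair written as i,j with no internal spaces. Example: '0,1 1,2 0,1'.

Collision at t=1: particles 1 and 2 swap velocities; positions: p0=4 p1=11 p2=11; velocities now: v0=3 v1=-3 v2=2
Collision at t=13/6: particles 0 and 1 swap velocities; positions: p0=15/2 p1=15/2 p2=40/3; velocities now: v0=-3 v1=3 v2=2
Collision at t=8: particles 1 and 2 swap velocities; positions: p0=-10 p1=25 p2=25; velocities now: v0=-3 v1=2 v2=3

Answer: 1,2 0,1 1,2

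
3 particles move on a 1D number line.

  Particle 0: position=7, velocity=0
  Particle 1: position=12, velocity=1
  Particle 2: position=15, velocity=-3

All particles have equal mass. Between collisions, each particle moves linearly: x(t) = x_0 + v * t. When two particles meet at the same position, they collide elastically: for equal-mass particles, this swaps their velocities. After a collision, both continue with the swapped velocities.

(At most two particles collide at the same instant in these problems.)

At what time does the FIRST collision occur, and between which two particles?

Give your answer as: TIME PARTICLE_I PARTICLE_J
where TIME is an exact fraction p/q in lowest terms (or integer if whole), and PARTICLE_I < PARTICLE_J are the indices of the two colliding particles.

Pair (0,1): pos 7,12 vel 0,1 -> not approaching (rel speed -1 <= 0)
Pair (1,2): pos 12,15 vel 1,-3 -> gap=3, closing at 4/unit, collide at t=3/4
Earliest collision: t=3/4 between 1 and 2

Answer: 3/4 1 2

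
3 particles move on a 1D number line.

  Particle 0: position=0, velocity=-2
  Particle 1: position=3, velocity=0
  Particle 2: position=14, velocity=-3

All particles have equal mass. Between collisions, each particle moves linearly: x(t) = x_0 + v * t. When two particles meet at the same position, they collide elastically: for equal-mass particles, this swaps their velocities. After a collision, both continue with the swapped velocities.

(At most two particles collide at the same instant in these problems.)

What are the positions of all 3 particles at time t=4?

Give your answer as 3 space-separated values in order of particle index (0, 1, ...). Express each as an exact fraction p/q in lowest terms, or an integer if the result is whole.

Collision at t=11/3: particles 1 and 2 swap velocities; positions: p0=-22/3 p1=3 p2=3; velocities now: v0=-2 v1=-3 v2=0
Advance to t=4 (no further collisions before then); velocities: v0=-2 v1=-3 v2=0; positions = -8 2 3

Answer: -8 2 3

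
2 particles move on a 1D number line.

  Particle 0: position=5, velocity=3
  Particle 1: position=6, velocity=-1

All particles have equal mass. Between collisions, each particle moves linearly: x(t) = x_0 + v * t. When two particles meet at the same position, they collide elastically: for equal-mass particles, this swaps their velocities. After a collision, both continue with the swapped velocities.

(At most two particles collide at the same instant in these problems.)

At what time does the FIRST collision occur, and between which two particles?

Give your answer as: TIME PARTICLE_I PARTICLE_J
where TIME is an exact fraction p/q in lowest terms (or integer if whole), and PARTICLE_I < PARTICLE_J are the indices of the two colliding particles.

Pair (0,1): pos 5,6 vel 3,-1 -> gap=1, closing at 4/unit, collide at t=1/4
Earliest collision: t=1/4 between 0 and 1

Answer: 1/4 0 1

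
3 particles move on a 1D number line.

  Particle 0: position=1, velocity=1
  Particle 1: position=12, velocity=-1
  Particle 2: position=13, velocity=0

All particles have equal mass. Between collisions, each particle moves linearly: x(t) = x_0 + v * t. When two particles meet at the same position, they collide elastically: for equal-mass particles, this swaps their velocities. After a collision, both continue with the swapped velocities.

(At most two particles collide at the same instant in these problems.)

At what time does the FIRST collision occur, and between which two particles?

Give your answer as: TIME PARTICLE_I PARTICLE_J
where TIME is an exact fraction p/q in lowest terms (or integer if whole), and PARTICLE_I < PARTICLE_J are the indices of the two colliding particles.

Pair (0,1): pos 1,12 vel 1,-1 -> gap=11, closing at 2/unit, collide at t=11/2
Pair (1,2): pos 12,13 vel -1,0 -> not approaching (rel speed -1 <= 0)
Earliest collision: t=11/2 between 0 and 1

Answer: 11/2 0 1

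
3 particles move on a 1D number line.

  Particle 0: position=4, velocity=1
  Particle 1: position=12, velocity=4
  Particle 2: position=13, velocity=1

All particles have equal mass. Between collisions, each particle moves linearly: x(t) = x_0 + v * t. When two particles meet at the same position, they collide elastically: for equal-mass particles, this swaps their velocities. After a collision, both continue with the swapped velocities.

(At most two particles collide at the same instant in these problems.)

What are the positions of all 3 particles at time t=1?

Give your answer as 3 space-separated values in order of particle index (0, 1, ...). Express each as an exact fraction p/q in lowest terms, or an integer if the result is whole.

Collision at t=1/3: particles 1 and 2 swap velocities; positions: p0=13/3 p1=40/3 p2=40/3; velocities now: v0=1 v1=1 v2=4
Advance to t=1 (no further collisions before then); velocities: v0=1 v1=1 v2=4; positions = 5 14 16

Answer: 5 14 16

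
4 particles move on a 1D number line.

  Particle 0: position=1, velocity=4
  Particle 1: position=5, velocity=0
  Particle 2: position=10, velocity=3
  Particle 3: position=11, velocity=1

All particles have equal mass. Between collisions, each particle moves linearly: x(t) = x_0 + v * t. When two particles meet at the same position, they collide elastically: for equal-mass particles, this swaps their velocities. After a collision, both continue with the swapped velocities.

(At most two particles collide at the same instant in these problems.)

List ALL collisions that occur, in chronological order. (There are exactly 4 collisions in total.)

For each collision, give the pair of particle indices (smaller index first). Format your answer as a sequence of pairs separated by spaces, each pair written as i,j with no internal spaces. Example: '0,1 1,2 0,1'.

Answer: 2,3 0,1 1,2 2,3

Derivation:
Collision at t=1/2: particles 2 and 3 swap velocities; positions: p0=3 p1=5 p2=23/2 p3=23/2; velocities now: v0=4 v1=0 v2=1 v3=3
Collision at t=1: particles 0 and 1 swap velocities; positions: p0=5 p1=5 p2=12 p3=13; velocities now: v0=0 v1=4 v2=1 v3=3
Collision at t=10/3: particles 1 and 2 swap velocities; positions: p0=5 p1=43/3 p2=43/3 p3=20; velocities now: v0=0 v1=1 v2=4 v3=3
Collision at t=9: particles 2 and 3 swap velocities; positions: p0=5 p1=20 p2=37 p3=37; velocities now: v0=0 v1=1 v2=3 v3=4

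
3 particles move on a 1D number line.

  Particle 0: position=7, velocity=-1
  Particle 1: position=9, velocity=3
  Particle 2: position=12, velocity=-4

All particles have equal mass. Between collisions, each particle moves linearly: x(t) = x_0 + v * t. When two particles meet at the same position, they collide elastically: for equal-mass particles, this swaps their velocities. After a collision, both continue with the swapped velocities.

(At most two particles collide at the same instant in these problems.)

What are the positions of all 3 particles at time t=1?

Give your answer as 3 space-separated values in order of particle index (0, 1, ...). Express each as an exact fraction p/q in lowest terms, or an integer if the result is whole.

Answer: 6 8 12

Derivation:
Collision at t=3/7: particles 1 and 2 swap velocities; positions: p0=46/7 p1=72/7 p2=72/7; velocities now: v0=-1 v1=-4 v2=3
Advance to t=1 (no further collisions before then); velocities: v0=-1 v1=-4 v2=3; positions = 6 8 12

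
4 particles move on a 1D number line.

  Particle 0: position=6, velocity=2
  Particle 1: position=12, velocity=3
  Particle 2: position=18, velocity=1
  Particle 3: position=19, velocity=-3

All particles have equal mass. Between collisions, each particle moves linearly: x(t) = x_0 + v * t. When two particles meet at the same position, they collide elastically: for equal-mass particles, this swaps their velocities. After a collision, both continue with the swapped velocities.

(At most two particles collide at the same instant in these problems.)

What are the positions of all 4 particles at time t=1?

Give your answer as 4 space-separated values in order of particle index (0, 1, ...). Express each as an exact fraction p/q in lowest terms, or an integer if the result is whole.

Collision at t=1/4: particles 2 and 3 swap velocities; positions: p0=13/2 p1=51/4 p2=73/4 p3=73/4; velocities now: v0=2 v1=3 v2=-3 v3=1
Advance to t=1 (no further collisions before then); velocities: v0=2 v1=3 v2=-3 v3=1; positions = 8 15 16 19

Answer: 8 15 16 19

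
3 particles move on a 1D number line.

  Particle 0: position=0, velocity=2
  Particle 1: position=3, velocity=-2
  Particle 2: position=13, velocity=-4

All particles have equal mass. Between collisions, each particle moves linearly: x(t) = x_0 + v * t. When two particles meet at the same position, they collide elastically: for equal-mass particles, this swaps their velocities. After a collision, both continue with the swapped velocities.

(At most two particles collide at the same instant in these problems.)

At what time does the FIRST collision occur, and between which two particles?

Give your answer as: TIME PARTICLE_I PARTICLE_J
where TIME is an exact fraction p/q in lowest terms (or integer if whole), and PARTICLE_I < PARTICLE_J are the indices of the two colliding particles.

Pair (0,1): pos 0,3 vel 2,-2 -> gap=3, closing at 4/unit, collide at t=3/4
Pair (1,2): pos 3,13 vel -2,-4 -> gap=10, closing at 2/unit, collide at t=5
Earliest collision: t=3/4 between 0 and 1

Answer: 3/4 0 1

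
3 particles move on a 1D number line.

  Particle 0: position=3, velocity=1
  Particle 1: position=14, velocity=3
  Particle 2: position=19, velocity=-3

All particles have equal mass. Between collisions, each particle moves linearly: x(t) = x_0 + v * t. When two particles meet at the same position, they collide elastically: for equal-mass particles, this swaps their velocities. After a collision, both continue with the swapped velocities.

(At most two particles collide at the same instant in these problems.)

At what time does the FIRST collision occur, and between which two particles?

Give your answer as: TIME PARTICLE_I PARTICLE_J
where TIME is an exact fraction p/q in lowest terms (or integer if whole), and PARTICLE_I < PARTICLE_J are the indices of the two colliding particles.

Pair (0,1): pos 3,14 vel 1,3 -> not approaching (rel speed -2 <= 0)
Pair (1,2): pos 14,19 vel 3,-3 -> gap=5, closing at 6/unit, collide at t=5/6
Earliest collision: t=5/6 between 1 and 2

Answer: 5/6 1 2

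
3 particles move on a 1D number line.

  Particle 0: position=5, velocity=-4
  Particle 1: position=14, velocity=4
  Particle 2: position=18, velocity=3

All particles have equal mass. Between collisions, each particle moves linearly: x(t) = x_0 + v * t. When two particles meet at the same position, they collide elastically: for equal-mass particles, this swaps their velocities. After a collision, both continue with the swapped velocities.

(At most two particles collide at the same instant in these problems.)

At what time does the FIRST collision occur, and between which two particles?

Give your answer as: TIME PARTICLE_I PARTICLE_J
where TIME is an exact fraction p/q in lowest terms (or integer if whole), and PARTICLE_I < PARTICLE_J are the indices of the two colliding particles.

Answer: 4 1 2

Derivation:
Pair (0,1): pos 5,14 vel -4,4 -> not approaching (rel speed -8 <= 0)
Pair (1,2): pos 14,18 vel 4,3 -> gap=4, closing at 1/unit, collide at t=4
Earliest collision: t=4 between 1 and 2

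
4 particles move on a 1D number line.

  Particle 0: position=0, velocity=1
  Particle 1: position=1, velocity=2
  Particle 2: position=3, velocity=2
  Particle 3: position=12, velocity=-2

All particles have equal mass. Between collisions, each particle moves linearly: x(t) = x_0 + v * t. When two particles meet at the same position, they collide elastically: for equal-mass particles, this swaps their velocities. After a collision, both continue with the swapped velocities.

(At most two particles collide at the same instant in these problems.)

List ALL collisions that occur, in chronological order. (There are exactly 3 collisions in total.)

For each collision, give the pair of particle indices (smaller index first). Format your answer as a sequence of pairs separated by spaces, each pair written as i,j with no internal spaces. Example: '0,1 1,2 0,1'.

Collision at t=9/4: particles 2 and 3 swap velocities; positions: p0=9/4 p1=11/2 p2=15/2 p3=15/2; velocities now: v0=1 v1=2 v2=-2 v3=2
Collision at t=11/4: particles 1 and 2 swap velocities; positions: p0=11/4 p1=13/2 p2=13/2 p3=17/2; velocities now: v0=1 v1=-2 v2=2 v3=2
Collision at t=4: particles 0 and 1 swap velocities; positions: p0=4 p1=4 p2=9 p3=11; velocities now: v0=-2 v1=1 v2=2 v3=2

Answer: 2,3 1,2 0,1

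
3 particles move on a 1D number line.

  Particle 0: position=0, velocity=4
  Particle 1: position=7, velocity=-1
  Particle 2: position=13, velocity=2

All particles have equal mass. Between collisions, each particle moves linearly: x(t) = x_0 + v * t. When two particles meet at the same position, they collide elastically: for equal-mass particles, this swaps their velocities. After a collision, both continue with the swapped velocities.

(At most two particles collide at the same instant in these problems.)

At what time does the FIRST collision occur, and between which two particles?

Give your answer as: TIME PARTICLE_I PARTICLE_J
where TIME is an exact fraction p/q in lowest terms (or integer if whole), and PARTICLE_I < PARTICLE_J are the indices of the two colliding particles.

Answer: 7/5 0 1

Derivation:
Pair (0,1): pos 0,7 vel 4,-1 -> gap=7, closing at 5/unit, collide at t=7/5
Pair (1,2): pos 7,13 vel -1,2 -> not approaching (rel speed -3 <= 0)
Earliest collision: t=7/5 between 0 and 1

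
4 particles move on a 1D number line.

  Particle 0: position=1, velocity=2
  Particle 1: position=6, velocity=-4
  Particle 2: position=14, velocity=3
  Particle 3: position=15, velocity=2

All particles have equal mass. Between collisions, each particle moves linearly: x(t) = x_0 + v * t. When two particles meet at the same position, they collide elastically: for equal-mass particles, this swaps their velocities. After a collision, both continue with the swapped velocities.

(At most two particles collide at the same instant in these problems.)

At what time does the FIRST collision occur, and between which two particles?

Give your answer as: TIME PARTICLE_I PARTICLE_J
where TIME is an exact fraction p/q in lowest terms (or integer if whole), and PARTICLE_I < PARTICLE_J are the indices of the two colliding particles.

Answer: 5/6 0 1

Derivation:
Pair (0,1): pos 1,6 vel 2,-4 -> gap=5, closing at 6/unit, collide at t=5/6
Pair (1,2): pos 6,14 vel -4,3 -> not approaching (rel speed -7 <= 0)
Pair (2,3): pos 14,15 vel 3,2 -> gap=1, closing at 1/unit, collide at t=1
Earliest collision: t=5/6 between 0 and 1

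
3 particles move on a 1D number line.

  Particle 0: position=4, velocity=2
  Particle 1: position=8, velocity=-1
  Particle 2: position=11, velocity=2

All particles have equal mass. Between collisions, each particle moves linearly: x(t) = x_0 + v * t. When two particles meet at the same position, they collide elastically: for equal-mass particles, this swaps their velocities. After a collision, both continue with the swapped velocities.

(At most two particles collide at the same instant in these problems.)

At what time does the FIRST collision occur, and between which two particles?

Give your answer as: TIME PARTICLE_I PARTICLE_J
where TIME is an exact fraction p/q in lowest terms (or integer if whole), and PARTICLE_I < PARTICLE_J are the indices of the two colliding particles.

Answer: 4/3 0 1

Derivation:
Pair (0,1): pos 4,8 vel 2,-1 -> gap=4, closing at 3/unit, collide at t=4/3
Pair (1,2): pos 8,11 vel -1,2 -> not approaching (rel speed -3 <= 0)
Earliest collision: t=4/3 between 0 and 1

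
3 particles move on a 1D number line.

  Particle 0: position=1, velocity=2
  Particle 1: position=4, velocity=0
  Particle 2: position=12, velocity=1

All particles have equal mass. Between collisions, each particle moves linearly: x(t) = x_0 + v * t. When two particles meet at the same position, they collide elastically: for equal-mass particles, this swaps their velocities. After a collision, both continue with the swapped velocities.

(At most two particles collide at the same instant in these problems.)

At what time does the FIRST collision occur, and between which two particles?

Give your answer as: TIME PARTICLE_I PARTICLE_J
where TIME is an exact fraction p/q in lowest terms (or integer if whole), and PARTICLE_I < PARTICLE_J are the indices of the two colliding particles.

Pair (0,1): pos 1,4 vel 2,0 -> gap=3, closing at 2/unit, collide at t=3/2
Pair (1,2): pos 4,12 vel 0,1 -> not approaching (rel speed -1 <= 0)
Earliest collision: t=3/2 between 0 and 1

Answer: 3/2 0 1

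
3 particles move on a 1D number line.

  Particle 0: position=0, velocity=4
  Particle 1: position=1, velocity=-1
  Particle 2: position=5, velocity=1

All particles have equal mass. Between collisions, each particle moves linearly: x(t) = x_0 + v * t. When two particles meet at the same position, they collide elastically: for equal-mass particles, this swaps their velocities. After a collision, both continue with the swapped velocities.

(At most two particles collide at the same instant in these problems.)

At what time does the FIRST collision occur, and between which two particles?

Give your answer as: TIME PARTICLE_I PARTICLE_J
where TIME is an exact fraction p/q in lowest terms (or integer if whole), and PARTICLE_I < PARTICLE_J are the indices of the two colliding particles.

Pair (0,1): pos 0,1 vel 4,-1 -> gap=1, closing at 5/unit, collide at t=1/5
Pair (1,2): pos 1,5 vel -1,1 -> not approaching (rel speed -2 <= 0)
Earliest collision: t=1/5 between 0 and 1

Answer: 1/5 0 1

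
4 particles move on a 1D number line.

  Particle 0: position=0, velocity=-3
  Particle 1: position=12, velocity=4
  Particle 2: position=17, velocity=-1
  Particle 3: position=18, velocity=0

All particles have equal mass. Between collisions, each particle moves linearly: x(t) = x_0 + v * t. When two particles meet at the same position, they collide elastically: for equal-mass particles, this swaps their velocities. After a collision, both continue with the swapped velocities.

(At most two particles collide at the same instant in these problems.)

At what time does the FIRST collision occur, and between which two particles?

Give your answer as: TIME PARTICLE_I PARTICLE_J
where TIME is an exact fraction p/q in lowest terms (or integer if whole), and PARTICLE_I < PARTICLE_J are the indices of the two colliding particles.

Answer: 1 1 2

Derivation:
Pair (0,1): pos 0,12 vel -3,4 -> not approaching (rel speed -7 <= 0)
Pair (1,2): pos 12,17 vel 4,-1 -> gap=5, closing at 5/unit, collide at t=1
Pair (2,3): pos 17,18 vel -1,0 -> not approaching (rel speed -1 <= 0)
Earliest collision: t=1 between 1 and 2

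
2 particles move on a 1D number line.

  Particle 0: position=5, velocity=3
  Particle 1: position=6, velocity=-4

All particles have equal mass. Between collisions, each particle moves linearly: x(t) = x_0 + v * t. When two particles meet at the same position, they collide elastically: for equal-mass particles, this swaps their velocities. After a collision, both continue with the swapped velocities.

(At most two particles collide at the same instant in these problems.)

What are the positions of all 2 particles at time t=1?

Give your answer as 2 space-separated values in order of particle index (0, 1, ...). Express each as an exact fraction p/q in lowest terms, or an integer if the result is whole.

Answer: 2 8

Derivation:
Collision at t=1/7: particles 0 and 1 swap velocities; positions: p0=38/7 p1=38/7; velocities now: v0=-4 v1=3
Advance to t=1 (no further collisions before then); velocities: v0=-4 v1=3; positions = 2 8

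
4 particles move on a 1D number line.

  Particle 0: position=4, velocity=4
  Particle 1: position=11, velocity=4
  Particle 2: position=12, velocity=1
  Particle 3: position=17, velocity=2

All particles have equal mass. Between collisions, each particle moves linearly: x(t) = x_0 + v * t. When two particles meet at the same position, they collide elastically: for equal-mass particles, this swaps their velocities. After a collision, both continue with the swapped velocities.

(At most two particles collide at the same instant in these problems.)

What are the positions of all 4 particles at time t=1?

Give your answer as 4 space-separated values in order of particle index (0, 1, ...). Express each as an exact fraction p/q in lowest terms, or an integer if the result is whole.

Collision at t=1/3: particles 1 and 2 swap velocities; positions: p0=16/3 p1=37/3 p2=37/3 p3=53/3; velocities now: v0=4 v1=1 v2=4 v3=2
Advance to t=1 (no further collisions before then); velocities: v0=4 v1=1 v2=4 v3=2; positions = 8 13 15 19

Answer: 8 13 15 19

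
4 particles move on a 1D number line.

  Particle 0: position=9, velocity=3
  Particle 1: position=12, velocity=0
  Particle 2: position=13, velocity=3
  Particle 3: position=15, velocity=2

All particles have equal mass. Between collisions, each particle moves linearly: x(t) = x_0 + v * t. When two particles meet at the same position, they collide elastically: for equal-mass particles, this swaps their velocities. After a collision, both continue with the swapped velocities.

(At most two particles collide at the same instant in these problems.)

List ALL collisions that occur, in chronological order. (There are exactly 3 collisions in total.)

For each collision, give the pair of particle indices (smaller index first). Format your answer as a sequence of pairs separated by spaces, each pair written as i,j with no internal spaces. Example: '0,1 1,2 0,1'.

Collision at t=1: particles 0 and 1 swap velocities; positions: p0=12 p1=12 p2=16 p3=17; velocities now: v0=0 v1=3 v2=3 v3=2
Collision at t=2: particles 2 and 3 swap velocities; positions: p0=12 p1=15 p2=19 p3=19; velocities now: v0=0 v1=3 v2=2 v3=3
Collision at t=6: particles 1 and 2 swap velocities; positions: p0=12 p1=27 p2=27 p3=31; velocities now: v0=0 v1=2 v2=3 v3=3

Answer: 0,1 2,3 1,2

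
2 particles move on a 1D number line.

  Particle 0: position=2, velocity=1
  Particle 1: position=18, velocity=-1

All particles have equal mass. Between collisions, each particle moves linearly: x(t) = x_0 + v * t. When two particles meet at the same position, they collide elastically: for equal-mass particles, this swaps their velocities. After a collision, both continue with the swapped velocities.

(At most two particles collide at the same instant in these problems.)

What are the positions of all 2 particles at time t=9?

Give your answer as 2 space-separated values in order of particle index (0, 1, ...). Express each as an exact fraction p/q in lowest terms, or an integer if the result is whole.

Answer: 9 11

Derivation:
Collision at t=8: particles 0 and 1 swap velocities; positions: p0=10 p1=10; velocities now: v0=-1 v1=1
Advance to t=9 (no further collisions before then); velocities: v0=-1 v1=1; positions = 9 11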